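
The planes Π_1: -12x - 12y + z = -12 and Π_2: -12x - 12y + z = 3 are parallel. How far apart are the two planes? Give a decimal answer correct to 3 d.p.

Same normal n = (-12, -12, 1) with |n| = √289; distance = |-12 − 3| / |n| = 15/√289 ≈ 0.882.

0.882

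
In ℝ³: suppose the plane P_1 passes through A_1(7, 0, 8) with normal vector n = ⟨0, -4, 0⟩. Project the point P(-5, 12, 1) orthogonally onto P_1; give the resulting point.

P_1: n·r = n·A_1 gives -4y = 0.
Foot = P − λn with λ = (n·P − d)/|n|² = (-48 − 0)/16 = -3.
Foot = (-5, 12, 1) − (-3)·(0, -4, 0) = (-5, 0, 1).

(-5, 0, 1)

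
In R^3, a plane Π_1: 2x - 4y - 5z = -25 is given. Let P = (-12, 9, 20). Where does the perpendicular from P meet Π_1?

(-6, -3, 5)

Foot = P − λn with λ = (n·P − d)/|n|² = (-160 − (-25))/45 = -3.
Foot = (-12, 9, 20) − (-3)·(2, -4, -5) = (-6, -3, 5).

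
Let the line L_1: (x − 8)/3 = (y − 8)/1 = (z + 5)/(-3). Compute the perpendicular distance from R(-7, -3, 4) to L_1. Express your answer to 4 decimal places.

8.0263

L_1 has direction (3, 1, -3) through (8, 8, -5).
Taking (8, 8, -5) on L_1 with direction v = (3, 1, -3): w = R − (8, 8, -5) = (-15, -11, 9), and w × v = (24, -18, 18).
Distance = |w × v| / |v| = √1224 / √19 ≈ 8.0263.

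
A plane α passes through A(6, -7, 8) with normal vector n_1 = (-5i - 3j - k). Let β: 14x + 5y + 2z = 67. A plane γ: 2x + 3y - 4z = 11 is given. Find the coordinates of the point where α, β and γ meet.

α: n_1·r = n_1·A gives -5x - 3y - z = -17.
Solving the 3×3 linear system -5x - 3y - z = -17, 14x + 5y + 2z = 67, 2x + 3y - 4z = 11 (e.g. by elimination or Cramer's rule, determinant = -82) gives (7, -5, -3).

(7, -5, -3)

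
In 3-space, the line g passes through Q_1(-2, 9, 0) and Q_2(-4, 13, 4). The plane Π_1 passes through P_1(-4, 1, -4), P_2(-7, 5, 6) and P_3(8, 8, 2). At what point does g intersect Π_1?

(2, 1, -8)

A direction vector for g is Q_2 − Q_1 = (-2, 4, 4).
P_1P_2 = (-3, 4, 10), P_1P_3 = (12, 7, 6); a normal to Π_1 is P_1P_2 × P_1P_3 = (-46, 138, -69).
Using P_1: Π_1 has equation -46x + 138y - 69z = 598.
Substitute r = (-2, 9, 0) + t(-2, 4, 4) into the plane: 1334 + 368t = 598, so t = -2.
Intersection: (-2, 9, 0) + (-2)·(-2, 4, 4) = (2, 1, -8).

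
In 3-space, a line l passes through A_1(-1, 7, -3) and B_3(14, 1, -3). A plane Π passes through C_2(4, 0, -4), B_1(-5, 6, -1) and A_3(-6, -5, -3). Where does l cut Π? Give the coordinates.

(4, 5, -3)

A direction vector for l is B_3 − A_1 = (15, -6, 0).
C_2B_1 = (-9, 6, 3), C_2A_3 = (-10, -5, 1); a normal to Π is C_2B_1 × C_2A_3 = (21, -21, 105).
Using C_2: Π has equation 21x - 21y + 105z = -336.
Substitute r = (-1, 7, -3) + t(15, -6, 0) into the plane: -483 + 441t = -336, so t = 1/3.
Intersection: (-1, 7, -3) + (1/3)·(15, -6, 0) = (4, 5, -3).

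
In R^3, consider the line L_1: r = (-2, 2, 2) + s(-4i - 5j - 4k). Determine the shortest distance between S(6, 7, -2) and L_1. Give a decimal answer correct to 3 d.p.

Taking (-2, 2, 2) on L_1 with direction v = (-4, -5, -4): w = S − (-2, 2, 2) = (8, 5, -4), and w × v = (-40, 48, -20).
Distance = |w × v| / |v| = √4304 / √57 ≈ 8.690.

8.690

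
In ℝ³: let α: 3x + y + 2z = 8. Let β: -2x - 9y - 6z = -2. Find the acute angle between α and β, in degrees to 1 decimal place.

cos θ = |n₁·n₂| / (|n₁||n₂|) = |-27| / (√14 · √121).
θ = arccos(0.65600) ≈ 49.0°.

49.0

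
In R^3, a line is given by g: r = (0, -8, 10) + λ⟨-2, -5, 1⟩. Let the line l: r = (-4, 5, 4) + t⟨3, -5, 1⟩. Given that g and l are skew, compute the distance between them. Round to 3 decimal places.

Common perpendicular direction n = (-2, -5, 1) × (3, -5, 1) = (0, 5, 25).
With w = (-4, 5, 4) − (0, -8, 10) = (-4, 13, -6), w · n = -85.
Distance = |w · n| / |n| = |-85| / √650 ≈ 3.334.

3.334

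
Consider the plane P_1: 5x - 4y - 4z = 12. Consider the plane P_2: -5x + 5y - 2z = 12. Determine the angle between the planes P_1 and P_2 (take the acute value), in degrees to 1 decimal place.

48.2

cos θ = |n₁·n₂| / (|n₁||n₂|) = |-37| / (√57 · √54).
θ = arccos(0.66691) ≈ 48.2°.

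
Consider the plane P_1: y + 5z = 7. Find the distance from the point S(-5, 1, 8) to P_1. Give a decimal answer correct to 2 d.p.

6.67

n·S − d = (0)·(-5) + (1)·(1) + (5)·(8) − 7 = 34; |n| = √26.
Distance = |34| / √26 = 34/√26 ≈ 6.67.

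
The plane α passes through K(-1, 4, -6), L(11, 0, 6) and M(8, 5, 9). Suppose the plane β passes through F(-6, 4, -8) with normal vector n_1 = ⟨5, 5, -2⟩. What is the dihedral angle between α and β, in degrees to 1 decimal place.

KL = (12, -4, 12), KM = (9, 1, 15); a normal to α is KL × KM = (-72, -72, 48).
Using K: α has equation -72x - 72y + 48z = -504.
β: n_1·r = n_1·F gives 5x + 5y - 2z = 6.
cos θ = |n₁·n₂| / (|n₁||n₂|) = |-816| / (√12672 · √54).
θ = arccos(0.98644) ≈ 9.4°.

9.4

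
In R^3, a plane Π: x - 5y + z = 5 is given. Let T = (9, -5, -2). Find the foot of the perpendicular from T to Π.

Foot = T − λn with λ = (n·T − d)/|n|² = (32 − 5)/27 = 1.
Foot = (9, -5, -2) − 1·(1, -5, 1) = (8, 0, -3).

(8, 0, -3)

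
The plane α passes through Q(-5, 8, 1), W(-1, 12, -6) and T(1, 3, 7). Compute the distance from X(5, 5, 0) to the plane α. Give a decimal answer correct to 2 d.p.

1.65

QW = (4, 4, -7), QT = (6, -5, 6); a normal to α is QW × QT = (-11, -66, -44).
Using Q: α has equation -11x - 66y - 44z = -517.
n·X − d = (-11)·(5) + (-66)·(5) + (-44)·(0) − (-517) = 132; |n| = √6413.
Distance = |132| / √6413 = 132/√6413 ≈ 1.65.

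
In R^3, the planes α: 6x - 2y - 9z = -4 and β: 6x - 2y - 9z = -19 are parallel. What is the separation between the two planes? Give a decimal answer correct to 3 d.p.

1.364

Same normal n = (6, -2, -9) with |n| = √121; distance = |-4 − (-19)| / |n| = 15/√121 ≈ 1.364.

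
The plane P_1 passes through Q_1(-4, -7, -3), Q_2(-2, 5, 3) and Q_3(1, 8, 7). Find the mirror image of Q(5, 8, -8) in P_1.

Q_1Q_2 = (2, 12, 6), Q_1Q_3 = (5, 15, 10); a normal to P_1 is Q_1Q_2 × Q_1Q_3 = (30, 10, -30).
Using Q_1: P_1 has equation 30x + 10y - 30z = -100.
λ = (n·Q − d)/|n|² = (470 − (-100))/1900 = 3/10.
Reflection = Q − 2λn = (5, 8, -8) − (3/5)·(30, 10, -30) = (-13, 2, 10).

(-13, 2, 10)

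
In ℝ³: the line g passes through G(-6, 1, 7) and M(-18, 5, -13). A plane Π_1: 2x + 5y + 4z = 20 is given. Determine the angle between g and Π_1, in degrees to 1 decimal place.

31.9

A direction vector for g is M − G = (-12, 4, -20).
sin θ = |n·v| / (|n||v|) = |-84| / (√45 · √560) = 0.52915.
θ ≈ 31.9°.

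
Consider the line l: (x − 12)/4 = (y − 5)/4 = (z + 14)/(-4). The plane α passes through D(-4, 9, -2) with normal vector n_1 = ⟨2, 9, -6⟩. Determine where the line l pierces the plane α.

l has direction (4, 4, -4) through (12, 5, -14).
α: n_1·r = n_1·D gives 2x + 9y - 6z = 85.
Substitute r = (12, 5, -14) + t(4, 4, -4) into the plane: 153 + 68t = 85, so t = -1.
Intersection: (12, 5, -14) + (-1)·(4, 4, -4) = (8, 1, -10).

(8, 1, -10)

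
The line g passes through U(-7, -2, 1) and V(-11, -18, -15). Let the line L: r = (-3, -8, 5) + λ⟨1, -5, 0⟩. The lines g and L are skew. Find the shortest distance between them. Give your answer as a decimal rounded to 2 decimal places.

0.90

A direction vector for g is V − U = (-4, -16, -16).
Common perpendicular direction n = (-4, -16, -16) × (1, -5, 0) = (-80, -16, 36).
With w = (-3, -8, 5) − (-7, -2, 1) = (4, -6, 4), w · n = -80.
Distance = |w · n| / |n| = |-80| / √7952 ≈ 0.90.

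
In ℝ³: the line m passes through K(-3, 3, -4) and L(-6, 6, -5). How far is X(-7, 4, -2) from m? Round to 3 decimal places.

A direction vector for m is L − K = (-3, 3, -1).
Taking (-3, 3, -4) on m with direction v = (-3, 3, -1): w = X − (-3, 3, -4) = (-4, 1, 2), and w × v = (-7, -10, -9).
Distance = |w × v| / |v| = √230 / √19 ≈ 3.479.

3.479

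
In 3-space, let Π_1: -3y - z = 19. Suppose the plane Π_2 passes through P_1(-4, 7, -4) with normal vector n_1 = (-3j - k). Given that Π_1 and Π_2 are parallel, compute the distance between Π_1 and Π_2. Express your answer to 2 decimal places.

11.38

Π_2: n_1·r = n_1·P_1 gives -3y - z = -17.
Same normal n = (0, -3, -1) with |n| = √10; distance = |19 − (-17)| / |n| = 36/√10 ≈ 11.38.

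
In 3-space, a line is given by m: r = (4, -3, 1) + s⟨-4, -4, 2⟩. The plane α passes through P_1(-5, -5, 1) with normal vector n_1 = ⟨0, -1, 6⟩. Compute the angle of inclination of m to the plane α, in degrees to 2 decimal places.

26.00

α: n_1·r = n_1·P_1 gives -y + 6z = 11.
sin θ = |n·v| / (|n||v|) = |16| / (√37 · √36) = 0.43840.
θ ≈ 26.00°.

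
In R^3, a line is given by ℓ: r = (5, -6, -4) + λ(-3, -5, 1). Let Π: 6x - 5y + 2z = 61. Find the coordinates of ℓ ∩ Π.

(2, -11, -3)

Substitute r = (5, -6, -4) + t(-3, -5, 1) into the plane: 52 + 9t = 61, so t = 1.
Intersection: (5, -6, -4) + 1·(-3, -5, 1) = (2, -11, -3).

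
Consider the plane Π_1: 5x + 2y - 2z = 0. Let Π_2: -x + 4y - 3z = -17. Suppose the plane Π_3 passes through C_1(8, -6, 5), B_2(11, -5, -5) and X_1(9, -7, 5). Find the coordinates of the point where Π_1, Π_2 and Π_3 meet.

(2, 0, 5)

C_1B_2 = (3, 1, -10), C_1X_1 = (1, -1, 0); a normal to Π_3 is C_1B_2 × C_1X_1 = (-10, -10, -4).
Using C_1: Π_3 has equation -10x - 10y - 4z = -40.
Solving the 3×3 linear system 5x + 2y - 2z = 0, -x + 4y - 3z = -17, -10x - 10y - 4z = -40 (e.g. by elimination or Cramer's rule, determinant = -278) gives (2, 0, 5).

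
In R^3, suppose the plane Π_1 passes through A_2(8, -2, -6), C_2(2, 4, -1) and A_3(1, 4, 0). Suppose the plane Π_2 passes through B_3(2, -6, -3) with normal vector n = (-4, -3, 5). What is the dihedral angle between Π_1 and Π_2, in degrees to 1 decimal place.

87.2

A_2C_2 = (-6, 6, 5), A_2A_3 = (-7, 6, 6); a normal to Π_1 is A_2C_2 × A_2A_3 = (6, 1, 6).
Using A_2: Π_1 has equation 6x + y + 6z = 10.
Π_2: n·r = n·B_3 gives -4x - 3y + 5z = -5.
cos θ = |n₁·n₂| / (|n₁||n₂|) = |3| / (√73 · √50).
θ = arccos(0.04966) ≈ 87.2°.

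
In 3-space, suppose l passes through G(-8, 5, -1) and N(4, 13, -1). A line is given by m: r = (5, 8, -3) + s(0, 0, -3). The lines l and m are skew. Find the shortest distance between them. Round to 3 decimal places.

4.715

A direction vector for l is N − G = (12, 8, 0).
Common perpendicular direction n = (12, 8, 0) × (0, 0, -3) = (-24, 36, 0).
With w = (5, 8, -3) − (-8, 5, -1) = (13, 3, -2), w · n = -204.
Distance = |w · n| / |n| = |-204| / √1872 ≈ 4.715.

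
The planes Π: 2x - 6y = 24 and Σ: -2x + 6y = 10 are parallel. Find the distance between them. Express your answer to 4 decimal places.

5.3759

Rescale Σ by 1/(-1): 2x - 6y = -10. Then distance = |24 − (-10)| / √40 ≈ 5.3759.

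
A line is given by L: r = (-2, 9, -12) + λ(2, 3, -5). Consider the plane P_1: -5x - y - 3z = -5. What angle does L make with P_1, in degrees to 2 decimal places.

sin θ = |n·v| / (|n||v|) = |2| / (√35 · √38) = 0.05484.
θ ≈ 3.14°.

3.14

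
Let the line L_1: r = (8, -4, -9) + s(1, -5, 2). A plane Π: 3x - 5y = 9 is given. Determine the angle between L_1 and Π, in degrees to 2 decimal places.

sin θ = |n·v| / (|n||v|) = |28| / (√34 · √30) = 0.87671.
θ ≈ 61.25°.

61.25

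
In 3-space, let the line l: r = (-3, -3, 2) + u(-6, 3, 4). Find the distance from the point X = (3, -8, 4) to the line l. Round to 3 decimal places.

5.890

Taking (-3, -3, 2) on l with direction v = (-6, 3, 4): w = X − (-3, -3, 2) = (6, -5, 2), and w × v = (-26, -36, -12).
Distance = |w × v| / |v| = √2116 / √61 ≈ 5.890.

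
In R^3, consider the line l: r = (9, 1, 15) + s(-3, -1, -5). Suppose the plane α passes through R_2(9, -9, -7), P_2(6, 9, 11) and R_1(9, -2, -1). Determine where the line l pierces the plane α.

R_2P_2 = (-3, 18, 18), R_2R_1 = (0, 7, 6); a normal to α is R_2P_2 × R_2R_1 = (-18, 18, -21).
Using R_2: α has equation -18x + 18y - 21z = -177.
Substitute r = (9, 1, 15) + t(-3, -1, -5) into the plane: -459 + 141t = -177, so t = 2.
Intersection: (9, 1, 15) + 2·(-3, -1, -5) = (3, -1, 5).

(3, -1, 5)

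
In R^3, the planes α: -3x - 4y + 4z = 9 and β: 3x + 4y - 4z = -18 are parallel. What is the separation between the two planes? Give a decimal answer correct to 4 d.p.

1.4056

Rescale β by 1/(-1): -3x - 4y + 4z = 18. Then distance = |9 − 18| / √41 ≈ 1.4056.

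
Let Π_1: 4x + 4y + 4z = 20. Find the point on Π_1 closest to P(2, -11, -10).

(10, -3, -2)

Foot = P − λn with λ = (n·P − d)/|n|² = (-76 − 20)/48 = -2.
Foot = (2, -11, -10) − (-2)·(4, 4, 4) = (10, -3, -2).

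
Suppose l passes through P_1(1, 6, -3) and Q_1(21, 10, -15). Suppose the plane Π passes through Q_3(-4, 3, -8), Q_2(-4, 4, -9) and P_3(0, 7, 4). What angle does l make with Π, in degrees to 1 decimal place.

A direction vector for l is Q_1 − P_1 = (20, 4, -12).
Q_3Q_2 = (0, 1, -1), Q_3P_3 = (4, 4, 12); a normal to Π is Q_3Q_2 × Q_3P_3 = (16, -4, -4).
Using Q_3: Π has equation 16x - 4y - 4z = -44.
sin θ = |n·v| / (|n||v|) = |352| / (√288 · √560) = 0.87650.
θ ≈ 61.2°.

61.2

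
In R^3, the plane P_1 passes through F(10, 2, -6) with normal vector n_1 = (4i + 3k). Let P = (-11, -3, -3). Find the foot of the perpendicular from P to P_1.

P_1: n_1·r = n_1·F gives 4x + 3z = 22.
Foot = P − λn with λ = (n·P − d)/|n|² = (-53 − 22)/25 = -3.
Foot = (-11, -3, -3) − (-3)·(4, 0, 3) = (1, -3, 6).

(1, -3, 6)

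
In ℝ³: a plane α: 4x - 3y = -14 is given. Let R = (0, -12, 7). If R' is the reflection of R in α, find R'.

λ = (n·R − d)/|n|² = (36 − (-14))/25 = 2.
Reflection = R − 2λn = (0, -12, 7) − 4·(4, -3, 0) = (-16, 0, 7).

(-16, 0, 7)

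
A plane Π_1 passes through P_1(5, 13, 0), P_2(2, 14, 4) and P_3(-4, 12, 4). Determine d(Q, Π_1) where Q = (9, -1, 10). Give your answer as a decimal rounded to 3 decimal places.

17.429

P_1P_2 = (-3, 1, 4), P_1P_3 = (-9, -1, 4); a normal to Π_1 is P_1P_2 × P_1P_3 = (8, -24, 12).
Using P_1: Π_1 has equation 8x - 24y + 12z = -272.
n·Q − d = (8)·(9) + (-24)·(-1) + (12)·(10) − (-272) = 488; |n| = √784.
Distance = |488| / √784 = 488/√784 ≈ 17.429.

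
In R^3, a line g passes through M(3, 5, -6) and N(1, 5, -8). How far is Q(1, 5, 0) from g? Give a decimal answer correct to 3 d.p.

A direction vector for g is N − M = (-2, 0, -2).
Taking (3, 5, -6) on g with direction v = (-2, 0, -2): w = Q − (3, 5, -6) = (-2, 0, 6), and w × v = (0, -16, 0).
Distance = |w × v| / |v| = √256 / √8 ≈ 5.657.

5.657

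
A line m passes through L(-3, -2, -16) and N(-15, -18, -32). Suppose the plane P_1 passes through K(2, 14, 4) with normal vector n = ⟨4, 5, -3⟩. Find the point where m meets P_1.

(3, 6, -8)

A direction vector for m is N − L = (-12, -16, -16).
P_1: n·r = n·K gives 4x + 5y - 3z = 66.
Substitute r = (-3, -2, -16) + t(-12, -16, -16) into the plane: 26 + (-80)t = 66, so t = -1/2.
Intersection: (-3, -2, -16) + (-1/2)·(-12, -16, -16) = (3, 6, -8).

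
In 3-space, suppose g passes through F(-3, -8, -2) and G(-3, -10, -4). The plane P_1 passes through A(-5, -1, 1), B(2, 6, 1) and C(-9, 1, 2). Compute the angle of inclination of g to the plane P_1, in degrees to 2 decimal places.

35.00

A direction vector for g is G − F = (0, -2, -2).
AB = (7, 7, 0), AC = (-4, 2, 1); a normal to P_1 is AB × AC = (7, -7, 42).
Using A: P_1 has equation 7x - 7y + 42z = 14.
sin θ = |n·v| / (|n||v|) = |-70| / (√1862 · √8) = 0.57354.
θ ≈ 35.00°.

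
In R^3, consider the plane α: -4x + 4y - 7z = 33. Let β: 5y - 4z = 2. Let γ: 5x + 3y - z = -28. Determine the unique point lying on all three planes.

(-5, -2, -3)

Solving the 3×3 linear system -4x + 4y - 7z = 33, 5y - 4z = 2, 5x + 3y - z = -28 (e.g. by elimination or Cramer's rule, determinant = 67) gives (-5, -2, -3).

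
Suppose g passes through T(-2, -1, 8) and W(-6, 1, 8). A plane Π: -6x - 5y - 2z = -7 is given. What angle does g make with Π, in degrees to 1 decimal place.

A direction vector for g is W − T = (-4, 2, 0).
sin θ = |n·v| / (|n||v|) = |14| / (√65 · √20) = 0.38829.
θ ≈ 22.8°.

22.8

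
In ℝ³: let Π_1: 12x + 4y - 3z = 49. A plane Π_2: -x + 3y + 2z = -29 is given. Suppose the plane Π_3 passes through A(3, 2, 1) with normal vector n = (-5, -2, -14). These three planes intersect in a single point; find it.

(7, -8, 1)

Π_3: n·r = n·A gives -5x - 2y - 14z = -33.
Solving the 3×3 linear system 12x + 4y - 3z = 49, -x + 3y + 2z = -29, -5x - 2y - 14z = -33 (e.g. by elimination or Cramer's rule, determinant = -603) gives (7, -8, 1).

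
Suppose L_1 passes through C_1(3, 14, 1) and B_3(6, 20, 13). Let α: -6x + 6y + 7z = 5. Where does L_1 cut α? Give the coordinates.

(1, 10, -7)

A direction vector for L_1 is B_3 − C_1 = (3, 6, 12).
Substitute r = (3, 14, 1) + t(3, 6, 12) into the plane: 73 + 102t = 5, so t = -2/3.
Intersection: (3, 14, 1) + (-2/3)·(3, 6, 12) = (1, 10, -7).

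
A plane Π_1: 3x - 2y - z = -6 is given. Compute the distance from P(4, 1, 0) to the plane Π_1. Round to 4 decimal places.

4.2762

n·P − d = (3)·(4) + (-2)·(1) + (-1)·(0) − (-6) = 16; |n| = √14.
Distance = |16| / √14 = 16/√14 ≈ 4.2762.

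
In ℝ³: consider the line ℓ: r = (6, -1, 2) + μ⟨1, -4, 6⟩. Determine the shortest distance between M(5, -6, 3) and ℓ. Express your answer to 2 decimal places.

Taking (6, -1, 2) on ℓ with direction v = (1, -4, 6): w = M − (6, -1, 2) = (-1, -5, 1), and w × v = (-26, 7, 9).
Distance = |w × v| / |v| = √806 / √53 ≈ 3.90.

3.90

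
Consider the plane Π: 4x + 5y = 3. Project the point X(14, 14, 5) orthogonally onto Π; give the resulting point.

Foot = X − λn with λ = (n·X − d)/|n|² = (126 − 3)/41 = 3.
Foot = (14, 14, 5) − 3·(4, 5, 0) = (2, -1, 5).

(2, -1, 5)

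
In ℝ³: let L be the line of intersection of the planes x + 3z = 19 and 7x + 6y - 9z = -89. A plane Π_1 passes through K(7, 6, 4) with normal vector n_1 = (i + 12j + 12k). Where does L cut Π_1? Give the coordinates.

(-5, 3, 8)

Direction of L: (1, 0, 3) × (7, 6, -9) = (-18, 30, 6).
A point on L: solving the two plane equations with x = -17 gives (-17, 23, 12).
Π_1: n_1·r = n_1·K gives x + 12y + 12z = 127.
Substitute r = (-17, 23, 12) + t(-18, 30, 6) into the plane: 403 + 414t = 127, so t = -2/3.
Intersection: (-17, 23, 12) + (-2/3)·(-18, 30, 6) = (-5, 3, 8).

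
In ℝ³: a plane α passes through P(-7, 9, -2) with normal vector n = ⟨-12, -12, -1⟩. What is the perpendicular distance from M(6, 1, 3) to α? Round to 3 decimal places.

3.824

α: n·r = n·P gives -12x - 12y - z = -22.
n·M − d = (-12)·(6) + (-12)·(1) + (-1)·(3) − (-22) = -65; |n| = √289.
Distance = |-65| / √289 = 65/√289 ≈ 3.824.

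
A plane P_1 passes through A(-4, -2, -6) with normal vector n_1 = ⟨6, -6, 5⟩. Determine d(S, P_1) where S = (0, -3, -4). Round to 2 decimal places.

4.06

P_1: n_1·r = n_1·A gives 6x - 6y + 5z = -42.
n·S − d = (6)·(0) + (-6)·(-3) + (5)·(-4) − (-42) = 40; |n| = √97.
Distance = |40| / √97 = 40/√97 ≈ 4.06.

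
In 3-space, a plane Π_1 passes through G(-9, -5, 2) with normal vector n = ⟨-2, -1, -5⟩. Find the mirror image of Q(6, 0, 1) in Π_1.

(2, -2, -9)

Π_1: n·r = n·G gives -2x - y - 5z = 13.
λ = (n·Q − d)/|n|² = (-17 − 13)/30 = -1.
Reflection = Q − 2λn = (6, 0, 1) − (-2)·(-2, -1, -5) = (2, -2, -9).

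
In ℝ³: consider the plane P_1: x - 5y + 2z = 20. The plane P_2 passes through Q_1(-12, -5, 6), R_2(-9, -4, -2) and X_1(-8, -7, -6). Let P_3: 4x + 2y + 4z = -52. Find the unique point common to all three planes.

Q_1R_2 = (3, 1, -8), Q_1X_1 = (4, -2, -12); a normal to P_2 is Q_1R_2 × Q_1X_1 = (-28, 4, -10).
Using Q_1: P_2 has equation -28x + 4y - 10z = 256.
Solving the 3×3 linear system x - 5y + 2z = 20, -28x + 4y - 10z = 256, 4x + 2y + 4z = -52 (e.g. by elimination or Cramer's rule, determinant = -468) gives (-10, -6, 0).

(-10, -6, 0)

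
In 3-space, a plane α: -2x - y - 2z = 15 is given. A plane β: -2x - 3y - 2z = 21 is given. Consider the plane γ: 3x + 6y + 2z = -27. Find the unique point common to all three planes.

Solving the 3×3 linear system -2x - y - 2z = 15, -2x - 3y - 2z = 21, 3x + 6y + 2z = -27 (e.g. by elimination or Cramer's rule, determinant = -4) gives (3, -3, -9).

(3, -3, -9)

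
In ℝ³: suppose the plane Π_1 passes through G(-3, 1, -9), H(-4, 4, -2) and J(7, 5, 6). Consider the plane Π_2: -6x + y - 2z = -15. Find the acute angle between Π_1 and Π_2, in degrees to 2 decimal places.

85.09

GH = (-1, 3, 7), GJ = (10, 4, 15); a normal to Π_1 is GH × GJ = (17, 85, -34).
Using G: Π_1 has equation 17x + 85y - 34z = 340.
cos θ = |n₁·n₂| / (|n₁||n₂|) = |51| / (√8670 · √41).
θ = arccos(0.08554) ≈ 85.09°.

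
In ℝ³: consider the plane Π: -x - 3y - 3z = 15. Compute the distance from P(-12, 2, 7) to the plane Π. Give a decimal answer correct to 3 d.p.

n·P − d = (-1)·(-12) + (-3)·(2) + (-3)·(7) − 15 = -30; |n| = √19.
Distance = |-30| / √19 = 30/√19 ≈ 6.882.

6.882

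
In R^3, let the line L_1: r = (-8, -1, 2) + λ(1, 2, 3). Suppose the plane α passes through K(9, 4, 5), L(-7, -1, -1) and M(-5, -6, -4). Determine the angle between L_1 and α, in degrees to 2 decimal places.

KL = (-16, -5, -6), KM = (-14, -10, -9); a normal to α is KL × KM = (-15, -60, 90).
Using K: α has equation -15x - 60y + 90z = 75.
sin θ = |n·v| / (|n||v|) = |135| / (√11925 · √14) = 0.33040.
θ ≈ 19.29°.

19.29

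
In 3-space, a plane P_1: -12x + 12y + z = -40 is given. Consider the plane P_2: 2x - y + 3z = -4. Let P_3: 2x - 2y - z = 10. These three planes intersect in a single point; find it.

(5, 2, -4)

Solving the 3×3 linear system -12x + 12y + z = -40, 2x - y + 3z = -4, 2x - 2y - z = 10 (e.g. by elimination or Cramer's rule, determinant = 10) gives (5, 2, -4).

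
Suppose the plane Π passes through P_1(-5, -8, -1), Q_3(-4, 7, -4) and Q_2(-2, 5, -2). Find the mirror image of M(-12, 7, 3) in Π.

(0, 3, -13)

P_1Q_3 = (1, 15, -3), P_1Q_2 = (3, 13, -1); a normal to Π is P_1Q_3 × P_1Q_2 = (24, -8, -32).
Using P_1: Π has equation 24x - 8y - 32z = -24.
λ = (n·M − d)/|n|² = (-440 − (-24))/1664 = -1/4.
Reflection = M − 2λn = (-12, 7, 3) − (-1/2)·(24, -8, -32) = (0, 3, -13).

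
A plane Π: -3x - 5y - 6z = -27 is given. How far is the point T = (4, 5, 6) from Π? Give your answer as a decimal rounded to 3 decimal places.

n·T − d = (-3)·(4) + (-5)·(5) + (-6)·(6) − (-27) = -46; |n| = √70.
Distance = |-46| / √70 = 46/√70 ≈ 5.498.

5.498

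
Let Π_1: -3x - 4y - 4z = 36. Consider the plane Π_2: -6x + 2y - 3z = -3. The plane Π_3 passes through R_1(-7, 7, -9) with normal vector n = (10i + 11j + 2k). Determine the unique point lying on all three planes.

Π_3: n·r = n·R_1 gives 10x + 11y + 2z = -11.
Solving the 3×3 linear system -3x - 4y - 4z = 36, -6x + 2y - 3z = -3, 10x + 11y + 2z = -11 (e.g. by elimination or Cramer's rule, determinant = 305) gives (4, -3, -9).

(4, -3, -9)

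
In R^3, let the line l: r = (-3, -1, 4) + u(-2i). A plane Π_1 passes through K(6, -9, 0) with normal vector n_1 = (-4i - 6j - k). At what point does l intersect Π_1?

(-7, -1, 4)

Π_1: n_1·r = n_1·K gives -4x - 6y - z = 30.
Substitute r = (-3, -1, 4) + t(-2, 0, 0) into the plane: 14 + 8t = 30, so t = 2.
Intersection: (-3, -1, 4) + 2·(-2, 0, 0) = (-7, -1, 4).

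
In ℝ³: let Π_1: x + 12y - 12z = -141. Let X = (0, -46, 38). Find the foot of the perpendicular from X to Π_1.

Foot = X − λn with λ = (n·X − d)/|n|² = (-1008 − (-141))/289 = -3.
Foot = (0, -46, 38) − (-3)·(1, 12, -12) = (3, -10, 2).

(3, -10, 2)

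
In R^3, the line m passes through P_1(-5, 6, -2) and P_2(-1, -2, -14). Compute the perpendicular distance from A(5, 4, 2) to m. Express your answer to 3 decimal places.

A direction vector for m is P_2 − P_1 = (4, -8, -12).
Taking (-5, 6, -2) on m with direction v = (4, -8, -12): w = A − (-5, 6, -2) = (10, -2, 4), and w × v = (56, 136, -72).
Distance = |w × v| / |v| = √26816 / √224 ≈ 10.941.

10.941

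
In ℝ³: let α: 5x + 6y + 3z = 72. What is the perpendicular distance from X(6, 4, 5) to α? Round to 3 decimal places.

n·X − d = (5)·(6) + (6)·(4) + (3)·(5) − 72 = -3; |n| = √70.
Distance = |-3| / √70 = 3/√70 ≈ 0.359.

0.359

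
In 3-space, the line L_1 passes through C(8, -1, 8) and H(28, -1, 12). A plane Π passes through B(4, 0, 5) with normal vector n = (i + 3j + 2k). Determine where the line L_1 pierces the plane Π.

A direction vector for L_1 is H − C = (20, 0, 4).
Π: n·r = n·B gives x + 3y + 2z = 14.
Substitute r = (8, -1, 8) + t(20, 0, 4) into the plane: 21 + 28t = 14, so t = -1/4.
Intersection: (8, -1, 8) + (-1/4)·(20, 0, 4) = (3, -1, 7).

(3, -1, 7)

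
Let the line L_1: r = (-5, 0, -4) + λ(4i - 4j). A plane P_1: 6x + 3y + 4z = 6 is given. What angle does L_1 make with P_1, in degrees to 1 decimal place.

15.8

sin θ = |n·v| / (|n||v|) = |12| / (√61 · √32) = 0.27161.
θ ≈ 15.8°.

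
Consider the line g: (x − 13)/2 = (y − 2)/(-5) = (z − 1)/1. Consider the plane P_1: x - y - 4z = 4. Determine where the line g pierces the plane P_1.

g has direction (2, -5, 1) through (13, 2, 1).
Substitute r = (13, 2, 1) + t(2, -5, 1) into the plane: 7 + 3t = 4, so t = -1.
Intersection: (13, 2, 1) + (-1)·(2, -5, 1) = (11, 7, 0).

(11, 7, 0)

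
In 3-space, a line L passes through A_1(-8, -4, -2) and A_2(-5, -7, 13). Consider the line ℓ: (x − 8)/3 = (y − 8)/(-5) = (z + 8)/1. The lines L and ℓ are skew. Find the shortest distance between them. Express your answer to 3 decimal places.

20.246

A direction vector for L is A_2 − A_1 = (3, -3, 15).
ℓ has direction (3, -5, 1) through (8, 8, -8).
Common perpendicular direction n = (3, -3, 15) × (3, -5, 1) = (72, 42, -6).
With w = (8, 8, -8) − (-8, -4, -2) = (16, 12, -6), w · n = 1692.
Distance = |w · n| / |n| = |1692| / √6984 ≈ 20.246.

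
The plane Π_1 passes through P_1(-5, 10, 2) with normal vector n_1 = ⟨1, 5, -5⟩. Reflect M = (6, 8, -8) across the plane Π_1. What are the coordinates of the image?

(4, -2, 2)

Π_1: n_1·r = n_1·P_1 gives x + 5y - 5z = 35.
λ = (n·M − d)/|n|² = (86 − 35)/51 = 1.
Reflection = M − 2λn = (6, 8, -8) − 2·(1, 5, -5) = (4, -2, 2).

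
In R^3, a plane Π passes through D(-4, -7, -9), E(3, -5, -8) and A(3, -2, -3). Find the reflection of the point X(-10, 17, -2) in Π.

DE = (7, 2, 1), DA = (7, 5, 6); a normal to Π is DE × DA = (7, -35, 21).
Using D: Π has equation 7x - 35y + 21z = 28.
λ = (n·X − d)/|n|² = (-707 − 28)/1715 = -3/7.
Reflection = X − 2λn = (-10, 17, -2) − (-6/7)·(7, -35, 21) = (-4, -13, 16).

(-4, -13, 16)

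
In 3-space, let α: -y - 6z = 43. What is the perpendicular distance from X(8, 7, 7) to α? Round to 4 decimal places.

15.1247

n·X − d = (0)·(8) + (-1)·(7) + (-6)·(7) − 43 = -92; |n| = √37.
Distance = |-92| / √37 = 92/√37 ≈ 15.1247.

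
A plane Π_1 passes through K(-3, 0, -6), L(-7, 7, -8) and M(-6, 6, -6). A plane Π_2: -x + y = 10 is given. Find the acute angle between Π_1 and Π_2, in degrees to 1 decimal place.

KL = (-4, 7, -2), KM = (-3, 6, 0); a normal to Π_1 is KL × KM = (12, 6, -3).
Using K: Π_1 has equation 12x + 6y - 3z = -18.
cos θ = |n₁·n₂| / (|n₁||n₂|) = |-6| / (√189 · √2).
θ = arccos(0.30861) ≈ 72.0°.

72.0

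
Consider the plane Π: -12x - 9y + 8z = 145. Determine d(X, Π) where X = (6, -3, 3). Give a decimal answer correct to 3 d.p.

n·X − d = (-12)·(6) + (-9)·(-3) + (8)·(3) − 145 = -166; |n| = √289.
Distance = |-166| / √289 = 166/√289 ≈ 9.765.

9.765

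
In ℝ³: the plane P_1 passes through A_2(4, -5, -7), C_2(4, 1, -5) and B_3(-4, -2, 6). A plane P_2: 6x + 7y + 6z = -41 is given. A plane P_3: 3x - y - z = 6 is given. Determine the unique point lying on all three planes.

(0, -5, -1)

A_2C_2 = (0, 6, 2), A_2B_3 = (-8, 3, 13); a normal to P_1 is A_2C_2 × A_2B_3 = (72, -16, 48).
Using A_2: P_1 has equation 72x - 16y + 48z = 32.
Solving the 3×3 linear system 72x - 16y + 48z = 32, 6x + 7y + 6z = -41, 3x - y - z = 6 (e.g. by elimination or Cramer's rule, determinant = -1752) gives (0, -5, -1).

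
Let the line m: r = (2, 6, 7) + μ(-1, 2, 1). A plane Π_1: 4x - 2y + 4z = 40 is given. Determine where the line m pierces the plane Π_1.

(6, -2, 3)

Substitute r = (2, 6, 7) + t(-1, 2, 1) into the plane: 24 + (-4)t = 40, so t = -4.
Intersection: (2, 6, 7) + (-4)·(-1, 2, 1) = (6, -2, 3).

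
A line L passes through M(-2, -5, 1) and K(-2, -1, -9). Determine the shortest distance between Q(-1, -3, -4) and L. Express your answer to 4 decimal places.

1.0000

A direction vector for L is K − M = (0, 4, -10).
Taking (-2, -5, 1) on L with direction v = (0, 4, -10): w = Q − (-2, -5, 1) = (1, 2, -5), and w × v = (0, 10, 4).
Distance = |w × v| / |v| = √116 / √116 ≈ 1.0000.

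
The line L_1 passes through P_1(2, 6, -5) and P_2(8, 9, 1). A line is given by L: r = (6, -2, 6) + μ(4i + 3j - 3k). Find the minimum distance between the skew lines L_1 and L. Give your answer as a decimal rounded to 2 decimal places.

7.52

A direction vector for L_1 is P_2 − P_1 = (6, 3, 6).
Common perpendicular direction n = (6, 3, 6) × (4, 3, -3) = (-27, 42, 6).
With w = (6, -2, 6) − (2, 6, -5) = (4, -8, 11), w · n = -378.
Distance = |w · n| / |n| = |-378| / √2529 ≈ 7.52.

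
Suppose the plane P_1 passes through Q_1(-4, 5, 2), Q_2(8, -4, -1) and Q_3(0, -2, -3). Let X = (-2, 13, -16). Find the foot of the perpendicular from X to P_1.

Q_1Q_2 = (12, -9, -3), Q_1Q_3 = (4, -7, -5); a normal to P_1 is Q_1Q_2 × Q_1Q_3 = (24, 48, -48).
Using Q_1: P_1 has equation 24x + 48y - 48z = 48.
Foot = X − λn with λ = (n·X − d)/|n|² = (1344 − 48)/5184 = 1/4.
Foot = (-2, 13, -16) − (1/4)·(24, 48, -48) = (-8, 1, -4).

(-8, 1, -4)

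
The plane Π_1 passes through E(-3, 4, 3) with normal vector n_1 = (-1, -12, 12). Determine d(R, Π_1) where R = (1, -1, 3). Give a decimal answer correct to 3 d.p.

3.294

Π_1: n_1·r = n_1·E gives -x - 12y + 12z = -9.
n·R − d = (-1)·(1) + (-12)·(-1) + (12)·(3) − (-9) = 56; |n| = √289.
Distance = |56| / √289 = 56/√289 ≈ 3.294.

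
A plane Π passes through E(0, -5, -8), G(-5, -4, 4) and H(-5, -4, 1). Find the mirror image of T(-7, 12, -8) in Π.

EG = (-5, 1, 12), EH = (-5, 1, 9); a normal to Π is EG × EH = (-3, -15, 0).
Using E: Π has equation -3x - 15y = 75.
λ = (n·T − d)/|n|² = (-159 − 75)/234 = -1.
Reflection = T − 2λn = (-7, 12, -8) − (-2)·(-3, -15, 0) = (-13, -18, -8).

(-13, -18, -8)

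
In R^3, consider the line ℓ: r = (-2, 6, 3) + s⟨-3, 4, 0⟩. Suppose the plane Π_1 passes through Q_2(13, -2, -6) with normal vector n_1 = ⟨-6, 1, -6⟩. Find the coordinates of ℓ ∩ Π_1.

(4, -2, 3)

Π_1: n_1·r = n_1·Q_2 gives -6x + y - 6z = -44.
Substitute r = (-2, 6, 3) + t(-3, 4, 0) into the plane: 0 + 22t = -44, so t = -2.
Intersection: (-2, 6, 3) + (-2)·(-3, 4, 0) = (4, -2, 3).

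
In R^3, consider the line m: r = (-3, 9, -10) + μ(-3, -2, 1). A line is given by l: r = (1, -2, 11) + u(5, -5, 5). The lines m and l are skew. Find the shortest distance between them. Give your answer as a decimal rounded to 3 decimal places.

8.795

Common perpendicular direction n = (-3, -2, 1) × (5, -5, 5) = (-5, 20, 25).
With w = (1, -2, 11) − (-3, 9, -10) = (4, -11, 21), w · n = 285.
Distance = |w · n| / |n| = |285| / √1050 ≈ 8.795.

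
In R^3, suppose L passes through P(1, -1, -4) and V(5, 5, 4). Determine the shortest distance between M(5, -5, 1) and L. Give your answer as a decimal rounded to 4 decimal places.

A direction vector for L is V − P = (4, 6, 8).
Taking (1, -1, -4) on L with direction v = (4, 6, 8): w = M − (1, -1, -4) = (4, -4, 5), and w × v = (-62, -12, 40).
Distance = |w × v| / |v| = √5588 / √116 ≈ 6.9406.

6.9406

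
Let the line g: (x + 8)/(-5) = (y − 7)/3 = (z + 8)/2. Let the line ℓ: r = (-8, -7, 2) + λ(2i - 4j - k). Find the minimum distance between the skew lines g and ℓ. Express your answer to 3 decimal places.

10.336

g has direction (-5, 3, 2) through (-8, 7, -8).
Common perpendicular direction n = (-5, 3, 2) × (2, -4, -1) = (5, -1, 14).
With w = (-8, -7, 2) − (-8, 7, -8) = (0, -14, 10), w · n = 154.
Distance = |w · n| / |n| = |154| / √222 ≈ 10.336.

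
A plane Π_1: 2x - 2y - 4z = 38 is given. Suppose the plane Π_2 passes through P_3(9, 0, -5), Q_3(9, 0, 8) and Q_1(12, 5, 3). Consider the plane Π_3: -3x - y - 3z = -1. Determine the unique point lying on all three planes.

P_3Q_3 = (0, 0, 13), P_3Q_1 = (3, 5, 8); a normal to Π_2 is P_3Q_3 × P_3Q_1 = (-65, 39, 0).
Using P_3: Π_2 has equation -65x + 39y = -585.
Solving the 3×3 linear system 2x - 2y - 4z = 38, -65x + 39y = -585, -3x - y - 3z = -1 (e.g. by elimination or Cramer's rule, determinant = -572) gives (6, -5, -4).

(6, -5, -4)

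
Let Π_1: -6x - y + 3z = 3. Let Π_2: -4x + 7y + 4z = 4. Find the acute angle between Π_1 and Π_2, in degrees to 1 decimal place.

cos θ = |n₁·n₂| / (|n₁||n₂|) = |29| / (√46 · √81).
θ = arccos(0.47509) ≈ 61.6°.

61.6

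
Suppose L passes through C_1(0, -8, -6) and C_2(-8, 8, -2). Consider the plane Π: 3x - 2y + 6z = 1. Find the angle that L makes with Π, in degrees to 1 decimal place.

14.4

A direction vector for L is C_2 − C_1 = (-8, 16, 4).
sin θ = |n·v| / (|n||v|) = |-32| / (√49 · √336) = 0.24939.
θ ≈ 14.4°.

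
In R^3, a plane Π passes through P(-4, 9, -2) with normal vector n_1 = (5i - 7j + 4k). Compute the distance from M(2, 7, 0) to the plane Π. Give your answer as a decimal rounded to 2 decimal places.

5.48

Π: n_1·r = n_1·P gives 5x - 7y + 4z = -91.
n·M − d = (5)·(2) + (-7)·(7) + (4)·(0) − (-91) = 52; |n| = √90.
Distance = |52| / √90 = 52/√90 ≈ 5.48.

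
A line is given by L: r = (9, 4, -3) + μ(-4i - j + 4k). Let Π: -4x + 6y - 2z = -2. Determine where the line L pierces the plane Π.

Substitute r = (9, 4, -3) + t(-4, -1, 4) into the plane: -6 + 2t = -2, so t = 2.
Intersection: (9, 4, -3) + 2·(-4, -1, 4) = (1, 2, 5).

(1, 2, 5)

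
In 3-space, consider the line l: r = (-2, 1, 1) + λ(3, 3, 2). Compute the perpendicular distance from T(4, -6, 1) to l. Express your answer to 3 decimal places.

9.197

Taking (-2, 1, 1) on l with direction v = (3, 3, 2): w = T − (-2, 1, 1) = (6, -7, 0), and w × v = (-14, -12, 39).
Distance = |w × v| / |v| = √1861 / √22 ≈ 9.197.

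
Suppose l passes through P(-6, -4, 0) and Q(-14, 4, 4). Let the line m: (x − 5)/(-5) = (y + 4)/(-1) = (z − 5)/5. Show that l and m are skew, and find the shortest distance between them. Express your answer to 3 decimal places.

10.629

A direction vector for l is Q − P = (-8, 8, 4).
m has direction (-5, -1, 5) through (5, -4, 5).
Common perpendicular direction n = (-8, 8, 4) × (-5, -1, 5) = (44, 20, 48).
With w = (5, -4, 5) − (-6, -4, 0) = (11, 0, 5), w · n = 724.
Since n ≠ 0 the lines are not parallel, and w · n = 724 ≠ 0 so they do not intersect; hence they are skew.
Distance = |w · n| / |n| = |724| / √4640 ≈ 10.629.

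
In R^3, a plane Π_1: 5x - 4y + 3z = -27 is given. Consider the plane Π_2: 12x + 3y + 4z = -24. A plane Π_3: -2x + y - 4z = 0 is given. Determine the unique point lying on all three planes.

(-4, 4, 3)

Solving the 3×3 linear system 5x - 4y + 3z = -27, 12x + 3y + 4z = -24, -2x + y - 4z = 0 (e.g. by elimination or Cramer's rule, determinant = -186) gives (-4, 4, 3).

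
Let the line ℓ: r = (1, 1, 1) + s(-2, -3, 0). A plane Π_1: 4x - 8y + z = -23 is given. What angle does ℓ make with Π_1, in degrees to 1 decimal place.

sin θ = |n·v| / (|n||v|) = |16| / (√81 · √13) = 0.49307.
θ ≈ 29.5°.

29.5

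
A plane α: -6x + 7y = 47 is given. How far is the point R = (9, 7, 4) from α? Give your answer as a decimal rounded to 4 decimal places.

5.6402

n·R − d = (-6)·(9) + (7)·(7) + (0)·(4) − 47 = -52; |n| = √85.
Distance = |-52| / √85 = 52/√85 ≈ 5.6402.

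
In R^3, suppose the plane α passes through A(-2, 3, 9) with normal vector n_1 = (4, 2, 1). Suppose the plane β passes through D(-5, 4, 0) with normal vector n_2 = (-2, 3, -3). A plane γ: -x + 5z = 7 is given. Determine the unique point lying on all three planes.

(-2, 7, 1)

α: n_1·r = n_1·A gives 4x + 2y + z = 7.
β: n_2·r = n_2·D gives -2x + 3y - 3z = 22.
Solving the 3×3 linear system 4x + 2y + z = 7, -2x + 3y - 3z = 22, -x + 5z = 7 (e.g. by elimination or Cramer's rule, determinant = 89) gives (-2, 7, 1).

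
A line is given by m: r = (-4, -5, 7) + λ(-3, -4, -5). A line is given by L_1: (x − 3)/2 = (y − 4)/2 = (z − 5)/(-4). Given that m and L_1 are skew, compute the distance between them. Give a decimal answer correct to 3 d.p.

0.586

L_1 has direction (2, 2, -4) through (3, 4, 5).
Common perpendicular direction n = (-3, -4, -5) × (2, 2, -4) = (26, -22, 2).
With w = (3, 4, 5) − (-4, -5, 7) = (7, 9, -2), w · n = -20.
Distance = |w · n| / |n| = |-20| / √1164 ≈ 0.586.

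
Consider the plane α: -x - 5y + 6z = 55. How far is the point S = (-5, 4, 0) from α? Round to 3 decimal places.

n·S − d = (-1)·(-5) + (-5)·(4) + (6)·(0) − 55 = -70; |n| = √62.
Distance = |-70| / √62 = 70/√62 ≈ 8.890.

8.890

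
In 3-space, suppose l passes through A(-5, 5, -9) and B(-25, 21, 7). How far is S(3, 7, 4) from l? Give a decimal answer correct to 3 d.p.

A direction vector for l is B − A = (-20, 16, 16).
Taking (-5, 5, -9) on l with direction v = (-20, 16, 16): w = S − (-5, 5, -9) = (8, 2, 13), and w × v = (-176, -388, 168).
Distance = |w × v| / |v| = √209744 / √912 ≈ 15.165.

15.165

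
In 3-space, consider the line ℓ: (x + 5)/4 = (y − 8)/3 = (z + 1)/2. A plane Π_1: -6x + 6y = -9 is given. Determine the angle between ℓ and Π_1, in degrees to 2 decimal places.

ℓ has direction (4, 3, 2) through (-5, 8, -1).
sin θ = |n·v| / (|n||v|) = |-6| / (√72 · √29) = 0.13131.
θ ≈ 7.55°.

7.55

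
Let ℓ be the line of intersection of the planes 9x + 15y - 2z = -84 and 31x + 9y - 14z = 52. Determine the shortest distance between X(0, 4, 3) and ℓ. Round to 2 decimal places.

Direction of ℓ: (9, 15, -2) × (31, 9, -14) = (-192, 64, -384).
A point on ℓ: solving the two plane equations with x = 7 gives (7, -9, 6).
Taking (7, -9, 6) on ℓ with direction v = (-192, 64, -384): w = X − (7, -9, 6) = (-7, 13, -3), and w × v = (-4800, -2112, 2048).
Distance = |w × v| / |v| = √31694848 / √188416 ≈ 12.97.

12.97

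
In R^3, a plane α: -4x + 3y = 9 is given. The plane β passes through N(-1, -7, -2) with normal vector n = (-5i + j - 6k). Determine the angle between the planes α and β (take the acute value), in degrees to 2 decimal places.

β: n·r = n·N gives -5x + y - 6z = 10.
cos θ = |n₁·n₂| / (|n₁||n₂|) = |23| / (√25 · √62).
θ = arccos(0.58420) ≈ 54.25°.

54.25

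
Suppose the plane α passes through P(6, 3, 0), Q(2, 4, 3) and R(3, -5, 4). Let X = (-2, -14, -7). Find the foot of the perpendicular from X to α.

PQ = (-4, 1, 3), PR = (-3, -8, 4); a normal to α is PQ × PR = (28, 7, 35).
Using P: α has equation 28x + 7y + 35z = 189.
Foot = X − λn with λ = (n·X − d)/|n|² = (-399 − 189)/2058 = -2/7.
Foot = (-2, -14, -7) − (-2/7)·(28, 7, 35) = (6, -12, 3).

(6, -12, 3)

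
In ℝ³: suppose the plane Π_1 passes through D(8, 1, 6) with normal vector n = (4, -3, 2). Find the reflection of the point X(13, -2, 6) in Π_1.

Π_1: n·r = n·D gives 4x - 3y + 2z = 41.
λ = (n·X − d)/|n|² = (70 − 41)/29 = 1.
Reflection = X − 2λn = (13, -2, 6) − 2·(4, -3, 2) = (5, 4, 2).

(5, 4, 2)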